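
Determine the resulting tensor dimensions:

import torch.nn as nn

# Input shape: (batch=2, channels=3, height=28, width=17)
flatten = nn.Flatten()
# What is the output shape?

Input shape: (2, 3, 28, 17)
Output shape: (2, 1428)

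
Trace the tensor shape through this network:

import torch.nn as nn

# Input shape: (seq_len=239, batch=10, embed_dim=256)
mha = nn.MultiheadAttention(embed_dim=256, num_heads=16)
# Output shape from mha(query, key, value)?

Input shape: (239, 10, 256)
Output shape: (239, 10, 256)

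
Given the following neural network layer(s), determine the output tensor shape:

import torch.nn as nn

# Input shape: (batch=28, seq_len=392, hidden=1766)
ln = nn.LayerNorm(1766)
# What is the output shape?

Input shape: (28, 392, 1766)
Output shape: (28, 392, 1766)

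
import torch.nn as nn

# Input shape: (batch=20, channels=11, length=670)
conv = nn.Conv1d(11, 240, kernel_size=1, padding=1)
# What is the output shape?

Input shape: (20, 11, 670)
Output shape: (20, 240, 672)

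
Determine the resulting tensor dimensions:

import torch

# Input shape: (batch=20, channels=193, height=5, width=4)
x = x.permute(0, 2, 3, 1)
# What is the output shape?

Input shape: (20, 193, 5, 4)
Output shape: (20, 5, 4, 193)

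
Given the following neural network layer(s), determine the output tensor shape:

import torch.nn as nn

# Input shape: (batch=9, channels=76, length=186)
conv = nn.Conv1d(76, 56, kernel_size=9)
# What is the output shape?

Input shape: (9, 76, 186)
Output shape: (9, 56, 178)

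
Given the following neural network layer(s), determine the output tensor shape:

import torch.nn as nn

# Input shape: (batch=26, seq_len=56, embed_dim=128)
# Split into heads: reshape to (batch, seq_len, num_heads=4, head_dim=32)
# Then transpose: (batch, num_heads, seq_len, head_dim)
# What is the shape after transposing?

Input shape: (26, 56, 128)
  -> after reshape: (26, 56, 4, 32)
Output shape: (26, 4, 56, 32)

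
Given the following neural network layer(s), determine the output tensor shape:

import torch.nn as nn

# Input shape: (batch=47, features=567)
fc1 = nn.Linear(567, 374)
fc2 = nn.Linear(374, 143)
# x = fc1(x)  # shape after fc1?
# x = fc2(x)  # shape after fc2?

Input shape: (47, 567)
  -> after fc1: (47, 374)
Output shape: (47, 143)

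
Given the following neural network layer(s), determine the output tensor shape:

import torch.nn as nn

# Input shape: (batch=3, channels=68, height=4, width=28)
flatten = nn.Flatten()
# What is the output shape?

Input shape: (3, 68, 4, 28)
Output shape: (3, 7616)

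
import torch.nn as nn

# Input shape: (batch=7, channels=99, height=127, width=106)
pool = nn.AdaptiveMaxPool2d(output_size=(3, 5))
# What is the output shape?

Input shape: (7, 99, 127, 106)
Output shape: (7, 99, 3, 5)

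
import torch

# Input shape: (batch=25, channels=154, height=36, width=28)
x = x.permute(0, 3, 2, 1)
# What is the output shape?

Input shape: (25, 154, 36, 28)
Output shape: (25, 28, 36, 154)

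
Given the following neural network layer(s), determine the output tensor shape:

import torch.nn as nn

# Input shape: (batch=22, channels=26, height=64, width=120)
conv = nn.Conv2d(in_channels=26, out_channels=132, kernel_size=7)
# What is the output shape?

Input shape: (22, 26, 64, 120)
Output shape: (22, 132, 58, 114)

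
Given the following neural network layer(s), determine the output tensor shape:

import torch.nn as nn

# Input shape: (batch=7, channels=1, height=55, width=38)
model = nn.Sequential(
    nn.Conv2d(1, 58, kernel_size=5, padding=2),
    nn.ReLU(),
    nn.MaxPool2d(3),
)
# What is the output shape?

Input shape: (7, 1, 55, 38)
  -> after Conv2d: (7, 58, 55, 38)
  -> after ReLU: (7, 58, 55, 38)
Output shape: (7, 58, 18, 12)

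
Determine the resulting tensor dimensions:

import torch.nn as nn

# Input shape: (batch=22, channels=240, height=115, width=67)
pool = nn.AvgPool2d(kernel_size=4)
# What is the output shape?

Input shape: (22, 240, 115, 67)
Output shape: (22, 240, 28, 16)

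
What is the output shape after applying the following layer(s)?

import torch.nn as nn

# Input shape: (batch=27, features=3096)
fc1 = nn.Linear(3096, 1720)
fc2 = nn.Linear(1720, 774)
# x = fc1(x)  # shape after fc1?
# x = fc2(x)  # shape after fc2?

Input shape: (27, 3096)
  -> after fc1: (27, 1720)
Output shape: (27, 774)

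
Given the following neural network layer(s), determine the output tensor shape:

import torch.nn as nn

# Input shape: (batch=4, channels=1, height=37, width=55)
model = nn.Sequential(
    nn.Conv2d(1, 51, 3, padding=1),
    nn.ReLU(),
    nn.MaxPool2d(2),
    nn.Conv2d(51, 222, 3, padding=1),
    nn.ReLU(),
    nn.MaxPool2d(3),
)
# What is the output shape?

Input shape: (4, 1, 37, 55)
  -> after first Conv2d: (4, 51, 37, 55)
  -> after first MaxPool2d: (4, 51, 18, 27)
  -> after second Conv2d: (4, 222, 18, 27)
Output shape: (4, 222, 6, 9)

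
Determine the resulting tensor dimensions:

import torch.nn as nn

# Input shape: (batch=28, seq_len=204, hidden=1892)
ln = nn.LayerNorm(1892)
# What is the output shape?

Input shape: (28, 204, 1892)
Output shape: (28, 204, 1892)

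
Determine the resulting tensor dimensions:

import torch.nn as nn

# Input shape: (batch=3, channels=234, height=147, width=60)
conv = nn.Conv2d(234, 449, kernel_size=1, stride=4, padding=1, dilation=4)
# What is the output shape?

Input shape: (3, 234, 147, 60)
Output shape: (3, 449, 38, 16)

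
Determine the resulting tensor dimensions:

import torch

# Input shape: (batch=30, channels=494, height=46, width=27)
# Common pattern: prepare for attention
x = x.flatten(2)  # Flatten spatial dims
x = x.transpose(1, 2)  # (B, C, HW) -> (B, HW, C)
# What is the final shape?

Input shape: (30, 494, 46, 27)
  -> after flatten(2): (30, 494, 1242)
Output shape: (30, 1242, 494)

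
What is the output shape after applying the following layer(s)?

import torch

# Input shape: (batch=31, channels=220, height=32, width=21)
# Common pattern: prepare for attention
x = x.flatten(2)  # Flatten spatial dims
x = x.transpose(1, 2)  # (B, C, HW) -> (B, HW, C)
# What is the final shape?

Input shape: (31, 220, 32, 21)
  -> after flatten(2): (31, 220, 672)
Output shape: (31, 672, 220)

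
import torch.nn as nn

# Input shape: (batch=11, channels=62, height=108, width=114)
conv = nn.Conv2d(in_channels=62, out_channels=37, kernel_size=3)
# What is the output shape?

Input shape: (11, 62, 108, 114)
Output shape: (11, 37, 106, 112)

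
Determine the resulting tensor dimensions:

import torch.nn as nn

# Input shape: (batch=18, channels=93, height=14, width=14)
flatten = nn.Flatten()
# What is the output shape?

Input shape: (18, 93, 14, 14)
Output shape: (18, 18228)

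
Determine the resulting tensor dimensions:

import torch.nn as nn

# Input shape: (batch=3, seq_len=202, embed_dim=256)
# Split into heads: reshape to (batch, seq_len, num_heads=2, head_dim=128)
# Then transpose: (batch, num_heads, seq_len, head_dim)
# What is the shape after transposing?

Input shape: (3, 202, 256)
  -> after reshape: (3, 202, 2, 128)
Output shape: (3, 2, 202, 128)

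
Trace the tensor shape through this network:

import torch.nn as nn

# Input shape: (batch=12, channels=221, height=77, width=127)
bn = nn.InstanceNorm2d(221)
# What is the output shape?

Input shape: (12, 221, 77, 127)
Output shape: (12, 221, 77, 127)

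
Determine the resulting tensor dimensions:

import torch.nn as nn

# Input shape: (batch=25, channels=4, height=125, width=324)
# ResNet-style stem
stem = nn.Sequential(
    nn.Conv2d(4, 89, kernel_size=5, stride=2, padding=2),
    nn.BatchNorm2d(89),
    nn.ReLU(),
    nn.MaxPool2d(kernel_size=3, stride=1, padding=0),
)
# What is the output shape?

Input shape: (25, 4, 125, 324)
  -> after Conv2d 5x5 stride=2: (25, 89, 63, 162)
Output shape: (25, 89, 61, 160)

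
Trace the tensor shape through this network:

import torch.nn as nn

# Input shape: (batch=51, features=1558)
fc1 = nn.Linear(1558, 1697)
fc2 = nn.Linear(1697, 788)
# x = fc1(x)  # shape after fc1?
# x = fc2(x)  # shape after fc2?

Input shape: (51, 1558)
  -> after fc1: (51, 1697)
Output shape: (51, 788)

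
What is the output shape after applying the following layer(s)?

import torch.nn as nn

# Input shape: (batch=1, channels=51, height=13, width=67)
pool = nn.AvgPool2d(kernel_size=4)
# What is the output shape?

Input shape: (1, 51, 13, 67)
Output shape: (1, 51, 3, 16)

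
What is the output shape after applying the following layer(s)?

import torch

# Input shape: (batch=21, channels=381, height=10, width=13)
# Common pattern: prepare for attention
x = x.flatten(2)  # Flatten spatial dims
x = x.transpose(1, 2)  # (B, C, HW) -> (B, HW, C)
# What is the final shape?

Input shape: (21, 381, 10, 13)
  -> after flatten(2): (21, 381, 130)
Output shape: (21, 130, 381)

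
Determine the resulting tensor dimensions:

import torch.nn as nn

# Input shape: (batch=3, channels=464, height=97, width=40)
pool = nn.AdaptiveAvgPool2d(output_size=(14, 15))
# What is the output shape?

Input shape: (3, 464, 97, 40)
Output shape: (3, 464, 14, 15)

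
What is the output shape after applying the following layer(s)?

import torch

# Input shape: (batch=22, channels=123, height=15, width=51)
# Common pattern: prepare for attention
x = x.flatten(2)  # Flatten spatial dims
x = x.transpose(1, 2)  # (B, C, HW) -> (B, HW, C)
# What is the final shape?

Input shape: (22, 123, 15, 51)
  -> after flatten(2): (22, 123, 765)
Output shape: (22, 765, 123)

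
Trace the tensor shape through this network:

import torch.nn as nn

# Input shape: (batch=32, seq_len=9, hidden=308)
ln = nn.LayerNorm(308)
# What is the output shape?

Input shape: (32, 9, 308)
Output shape: (32, 9, 308)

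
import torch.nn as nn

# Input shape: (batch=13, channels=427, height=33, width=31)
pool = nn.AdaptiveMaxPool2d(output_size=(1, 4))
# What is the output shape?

Input shape: (13, 427, 33, 31)
Output shape: (13, 427, 1, 4)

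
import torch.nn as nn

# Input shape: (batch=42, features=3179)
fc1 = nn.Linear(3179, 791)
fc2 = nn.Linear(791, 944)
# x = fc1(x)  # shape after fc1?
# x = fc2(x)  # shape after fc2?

Input shape: (42, 3179)
  -> after fc1: (42, 791)
Output shape: (42, 944)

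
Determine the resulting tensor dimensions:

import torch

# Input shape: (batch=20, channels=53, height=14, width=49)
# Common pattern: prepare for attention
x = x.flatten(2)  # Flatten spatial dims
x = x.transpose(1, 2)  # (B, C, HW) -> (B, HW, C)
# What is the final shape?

Input shape: (20, 53, 14, 49)
  -> after flatten(2): (20, 53, 686)
Output shape: (20, 686, 53)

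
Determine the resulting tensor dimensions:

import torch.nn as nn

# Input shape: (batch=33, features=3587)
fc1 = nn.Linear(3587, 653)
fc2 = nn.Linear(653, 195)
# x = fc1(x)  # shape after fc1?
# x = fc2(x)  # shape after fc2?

Input shape: (33, 3587)
  -> after fc1: (33, 653)
Output shape: (33, 195)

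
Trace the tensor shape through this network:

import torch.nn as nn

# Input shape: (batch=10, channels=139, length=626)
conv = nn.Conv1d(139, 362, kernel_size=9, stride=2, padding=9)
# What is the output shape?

Input shape: (10, 139, 626)
Output shape: (10, 362, 318)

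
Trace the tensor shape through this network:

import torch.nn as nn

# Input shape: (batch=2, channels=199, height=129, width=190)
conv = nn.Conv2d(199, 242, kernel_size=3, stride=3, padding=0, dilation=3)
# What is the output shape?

Input shape: (2, 199, 129, 190)
Output shape: (2, 242, 41, 62)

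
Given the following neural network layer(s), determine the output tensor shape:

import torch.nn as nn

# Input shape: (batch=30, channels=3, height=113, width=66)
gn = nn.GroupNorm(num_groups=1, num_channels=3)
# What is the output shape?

Input shape: (30, 3, 113, 66)
Output shape: (30, 3, 113, 66)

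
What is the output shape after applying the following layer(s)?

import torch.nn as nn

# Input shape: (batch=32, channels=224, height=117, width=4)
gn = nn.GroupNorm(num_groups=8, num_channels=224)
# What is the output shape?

Input shape: (32, 224, 117, 4)
Output shape: (32, 224, 117, 4)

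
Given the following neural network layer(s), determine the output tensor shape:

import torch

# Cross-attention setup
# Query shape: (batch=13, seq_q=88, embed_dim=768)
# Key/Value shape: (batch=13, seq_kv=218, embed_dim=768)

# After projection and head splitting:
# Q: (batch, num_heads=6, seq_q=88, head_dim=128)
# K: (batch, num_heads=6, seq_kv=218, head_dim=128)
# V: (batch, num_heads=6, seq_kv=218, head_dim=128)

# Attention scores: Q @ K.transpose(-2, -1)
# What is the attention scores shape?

Input shape: (13, 88, 768)
Output shape: (13, 6, 88, 218)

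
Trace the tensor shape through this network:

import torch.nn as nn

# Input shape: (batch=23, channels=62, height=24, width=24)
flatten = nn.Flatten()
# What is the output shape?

Input shape: (23, 62, 24, 24)
Output shape: (23, 35712)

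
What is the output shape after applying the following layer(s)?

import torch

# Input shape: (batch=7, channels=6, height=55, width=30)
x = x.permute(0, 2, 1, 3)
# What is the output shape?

Input shape: (7, 6, 55, 30)
Output shape: (7, 55, 6, 30)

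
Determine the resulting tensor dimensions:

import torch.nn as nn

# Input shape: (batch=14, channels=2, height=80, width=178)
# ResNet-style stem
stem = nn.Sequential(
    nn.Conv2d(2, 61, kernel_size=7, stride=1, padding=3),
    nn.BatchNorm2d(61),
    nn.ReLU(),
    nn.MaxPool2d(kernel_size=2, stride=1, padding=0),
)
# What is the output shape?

Input shape: (14, 2, 80, 178)
  -> after Conv2d 7x7 stride=1: (14, 61, 80, 178)
Output shape: (14, 61, 79, 177)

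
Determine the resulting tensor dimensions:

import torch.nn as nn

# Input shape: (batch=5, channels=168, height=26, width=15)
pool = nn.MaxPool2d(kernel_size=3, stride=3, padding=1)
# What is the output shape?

Input shape: (5, 168, 26, 15)
Output shape: (5, 168, 9, 5)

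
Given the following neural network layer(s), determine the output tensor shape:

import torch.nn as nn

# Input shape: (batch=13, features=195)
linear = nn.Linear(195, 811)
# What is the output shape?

Input shape: (13, 195)
Output shape: (13, 811)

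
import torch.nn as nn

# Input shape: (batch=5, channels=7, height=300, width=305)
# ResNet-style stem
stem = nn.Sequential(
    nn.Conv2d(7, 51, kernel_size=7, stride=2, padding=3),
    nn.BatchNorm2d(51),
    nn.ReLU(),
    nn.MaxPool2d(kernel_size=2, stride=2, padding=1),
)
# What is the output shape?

Input shape: (5, 7, 300, 305)
  -> after Conv2d 7x7 stride=2: (5, 51, 150, 153)
Output shape: (5, 51, 76, 77)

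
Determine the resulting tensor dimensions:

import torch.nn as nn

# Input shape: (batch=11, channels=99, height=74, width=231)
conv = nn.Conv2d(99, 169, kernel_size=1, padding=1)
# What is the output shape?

Input shape: (11, 99, 74, 231)
Output shape: (11, 169, 76, 233)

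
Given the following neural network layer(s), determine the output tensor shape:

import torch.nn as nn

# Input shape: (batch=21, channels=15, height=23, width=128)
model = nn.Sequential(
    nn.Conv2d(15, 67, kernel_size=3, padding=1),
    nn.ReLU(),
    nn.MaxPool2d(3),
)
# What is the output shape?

Input shape: (21, 15, 23, 128)
  -> after Conv2d: (21, 67, 23, 128)
  -> after ReLU: (21, 67, 23, 128)
Output shape: (21, 67, 7, 42)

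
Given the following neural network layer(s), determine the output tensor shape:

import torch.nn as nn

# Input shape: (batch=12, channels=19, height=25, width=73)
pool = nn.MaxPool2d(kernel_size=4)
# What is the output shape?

Input shape: (12, 19, 25, 73)
Output shape: (12, 19, 6, 18)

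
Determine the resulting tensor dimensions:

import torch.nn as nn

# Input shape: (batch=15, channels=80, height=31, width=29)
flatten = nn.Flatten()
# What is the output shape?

Input shape: (15, 80, 31, 29)
Output shape: (15, 71920)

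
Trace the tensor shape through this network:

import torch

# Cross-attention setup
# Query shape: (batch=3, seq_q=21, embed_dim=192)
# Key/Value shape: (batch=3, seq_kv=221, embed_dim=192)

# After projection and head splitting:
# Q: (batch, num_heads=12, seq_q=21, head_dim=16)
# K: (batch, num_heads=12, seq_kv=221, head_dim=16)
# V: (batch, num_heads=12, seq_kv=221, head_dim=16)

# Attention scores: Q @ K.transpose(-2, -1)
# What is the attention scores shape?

Input shape: (3, 21, 192)
Output shape: (3, 12, 21, 221)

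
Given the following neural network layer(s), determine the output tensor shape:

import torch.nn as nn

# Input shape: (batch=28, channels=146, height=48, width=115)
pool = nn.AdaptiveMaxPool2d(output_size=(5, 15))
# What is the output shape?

Input shape: (28, 146, 48, 115)
Output shape: (28, 146, 5, 15)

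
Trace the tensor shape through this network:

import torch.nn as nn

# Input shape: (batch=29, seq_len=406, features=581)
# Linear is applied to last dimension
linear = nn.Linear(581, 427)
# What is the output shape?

Input shape: (29, 406, 581)
Output shape: (29, 406, 427)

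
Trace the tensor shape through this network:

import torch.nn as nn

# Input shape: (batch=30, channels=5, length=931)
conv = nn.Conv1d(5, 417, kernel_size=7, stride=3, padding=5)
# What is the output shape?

Input shape: (30, 5, 931)
Output shape: (30, 417, 312)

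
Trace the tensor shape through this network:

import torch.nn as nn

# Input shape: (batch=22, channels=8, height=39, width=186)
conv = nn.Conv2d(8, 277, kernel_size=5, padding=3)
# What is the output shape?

Input shape: (22, 8, 39, 186)
Output shape: (22, 277, 41, 188)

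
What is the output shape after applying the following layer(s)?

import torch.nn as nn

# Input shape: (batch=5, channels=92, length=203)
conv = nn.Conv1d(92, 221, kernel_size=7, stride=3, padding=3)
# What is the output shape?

Input shape: (5, 92, 203)
Output shape: (5, 221, 68)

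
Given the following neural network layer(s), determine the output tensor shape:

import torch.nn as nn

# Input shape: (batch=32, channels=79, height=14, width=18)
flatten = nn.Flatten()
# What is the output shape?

Input shape: (32, 79, 14, 18)
Output shape: (32, 19908)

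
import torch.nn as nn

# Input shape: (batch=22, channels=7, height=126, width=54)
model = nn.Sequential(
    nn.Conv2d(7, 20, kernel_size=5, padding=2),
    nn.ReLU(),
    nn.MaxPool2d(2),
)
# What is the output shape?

Input shape: (22, 7, 126, 54)
  -> after Conv2d: (22, 20, 126, 54)
  -> after ReLU: (22, 20, 126, 54)
Output shape: (22, 20, 63, 27)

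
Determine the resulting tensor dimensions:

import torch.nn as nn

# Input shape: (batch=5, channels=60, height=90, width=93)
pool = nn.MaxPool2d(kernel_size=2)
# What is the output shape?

Input shape: (5, 60, 90, 93)
Output shape: (5, 60, 45, 46)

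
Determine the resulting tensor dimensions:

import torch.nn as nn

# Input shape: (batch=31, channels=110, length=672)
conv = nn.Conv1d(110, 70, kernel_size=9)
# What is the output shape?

Input shape: (31, 110, 672)
Output shape: (31, 70, 664)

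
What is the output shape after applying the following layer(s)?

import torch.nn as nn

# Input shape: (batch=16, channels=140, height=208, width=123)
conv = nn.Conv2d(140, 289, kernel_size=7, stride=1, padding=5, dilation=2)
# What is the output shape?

Input shape: (16, 140, 208, 123)
Output shape: (16, 289, 206, 121)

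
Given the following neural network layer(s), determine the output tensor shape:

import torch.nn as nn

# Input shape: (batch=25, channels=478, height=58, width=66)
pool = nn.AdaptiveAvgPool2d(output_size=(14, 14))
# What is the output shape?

Input shape: (25, 478, 58, 66)
Output shape: (25, 478, 14, 14)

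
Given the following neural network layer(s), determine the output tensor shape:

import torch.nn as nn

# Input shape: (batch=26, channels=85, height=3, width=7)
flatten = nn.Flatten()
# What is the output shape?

Input shape: (26, 85, 3, 7)
Output shape: (26, 1785)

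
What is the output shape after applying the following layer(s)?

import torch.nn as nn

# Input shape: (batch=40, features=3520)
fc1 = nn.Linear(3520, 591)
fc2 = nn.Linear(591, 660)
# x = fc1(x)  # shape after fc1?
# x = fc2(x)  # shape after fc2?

Input shape: (40, 3520)
  -> after fc1: (40, 591)
Output shape: (40, 660)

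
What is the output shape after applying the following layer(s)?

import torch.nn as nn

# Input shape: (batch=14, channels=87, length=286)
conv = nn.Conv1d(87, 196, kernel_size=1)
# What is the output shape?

Input shape: (14, 87, 286)
Output shape: (14, 196, 286)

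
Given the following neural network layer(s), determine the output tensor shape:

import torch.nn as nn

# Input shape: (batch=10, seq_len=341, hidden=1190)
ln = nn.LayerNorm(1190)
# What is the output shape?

Input shape: (10, 341, 1190)
Output shape: (10, 341, 1190)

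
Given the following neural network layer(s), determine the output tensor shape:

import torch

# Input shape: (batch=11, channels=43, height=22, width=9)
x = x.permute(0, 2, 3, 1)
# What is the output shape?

Input shape: (11, 43, 22, 9)
Output shape: (11, 22, 9, 43)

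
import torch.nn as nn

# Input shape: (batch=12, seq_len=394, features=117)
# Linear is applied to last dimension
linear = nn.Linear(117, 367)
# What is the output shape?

Input shape: (12, 394, 117)
Output shape: (12, 394, 367)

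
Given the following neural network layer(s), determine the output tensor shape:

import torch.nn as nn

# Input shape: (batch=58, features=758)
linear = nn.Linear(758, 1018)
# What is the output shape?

Input shape: (58, 758)
Output shape: (58, 1018)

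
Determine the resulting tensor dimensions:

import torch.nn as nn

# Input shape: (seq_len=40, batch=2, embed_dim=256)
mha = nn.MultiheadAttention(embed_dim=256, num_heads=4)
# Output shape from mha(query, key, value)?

Input shape: (40, 2, 256)
Output shape: (40, 2, 256)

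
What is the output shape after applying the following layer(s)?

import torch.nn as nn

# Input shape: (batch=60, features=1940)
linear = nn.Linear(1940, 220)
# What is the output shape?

Input shape: (60, 1940)
Output shape: (60, 220)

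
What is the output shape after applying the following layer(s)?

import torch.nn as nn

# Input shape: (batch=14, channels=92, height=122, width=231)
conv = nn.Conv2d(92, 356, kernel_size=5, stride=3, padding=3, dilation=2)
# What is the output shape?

Input shape: (14, 92, 122, 231)
Output shape: (14, 356, 40, 77)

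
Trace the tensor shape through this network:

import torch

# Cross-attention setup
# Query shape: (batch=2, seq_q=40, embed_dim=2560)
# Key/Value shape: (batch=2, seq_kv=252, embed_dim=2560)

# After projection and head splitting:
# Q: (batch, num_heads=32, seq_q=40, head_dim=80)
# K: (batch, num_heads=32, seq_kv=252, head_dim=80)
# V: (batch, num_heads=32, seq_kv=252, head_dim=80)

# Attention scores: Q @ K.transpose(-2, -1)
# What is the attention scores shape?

Input shape: (2, 40, 2560)
Output shape: (2, 32, 40, 252)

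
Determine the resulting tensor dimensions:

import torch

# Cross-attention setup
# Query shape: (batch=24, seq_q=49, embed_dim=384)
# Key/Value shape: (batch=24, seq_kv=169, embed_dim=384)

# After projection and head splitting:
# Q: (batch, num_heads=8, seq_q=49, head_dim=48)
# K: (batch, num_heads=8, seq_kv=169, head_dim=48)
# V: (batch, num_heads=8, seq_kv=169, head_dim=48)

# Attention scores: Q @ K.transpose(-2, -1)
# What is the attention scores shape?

Input shape: (24, 49, 384)
Output shape: (24, 8, 49, 169)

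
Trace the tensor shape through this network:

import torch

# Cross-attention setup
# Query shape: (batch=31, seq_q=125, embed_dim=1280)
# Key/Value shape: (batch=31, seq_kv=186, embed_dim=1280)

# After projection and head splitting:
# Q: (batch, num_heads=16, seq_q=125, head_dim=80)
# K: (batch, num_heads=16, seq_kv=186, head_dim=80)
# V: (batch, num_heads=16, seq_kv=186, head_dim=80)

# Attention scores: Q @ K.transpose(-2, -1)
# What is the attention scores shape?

Input shape: (31, 125, 1280)
Output shape: (31, 16, 125, 186)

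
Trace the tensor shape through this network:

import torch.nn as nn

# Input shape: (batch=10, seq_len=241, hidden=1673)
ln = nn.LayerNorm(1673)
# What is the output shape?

Input shape: (10, 241, 1673)
Output shape: (10, 241, 1673)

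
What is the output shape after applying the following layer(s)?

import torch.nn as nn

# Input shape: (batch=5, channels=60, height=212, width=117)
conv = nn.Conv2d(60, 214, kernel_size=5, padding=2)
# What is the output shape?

Input shape: (5, 60, 212, 117)
Output shape: (5, 214, 212, 117)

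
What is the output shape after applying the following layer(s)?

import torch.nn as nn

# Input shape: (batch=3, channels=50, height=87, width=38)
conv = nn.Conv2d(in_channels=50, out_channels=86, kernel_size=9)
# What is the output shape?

Input shape: (3, 50, 87, 38)
Output shape: (3, 86, 79, 30)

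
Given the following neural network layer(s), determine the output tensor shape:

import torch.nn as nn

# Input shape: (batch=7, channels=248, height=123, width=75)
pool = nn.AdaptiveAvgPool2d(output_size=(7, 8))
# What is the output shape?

Input shape: (7, 248, 123, 75)
Output shape: (7, 248, 7, 8)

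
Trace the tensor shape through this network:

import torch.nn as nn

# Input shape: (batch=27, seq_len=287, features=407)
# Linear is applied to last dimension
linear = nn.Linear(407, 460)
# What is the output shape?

Input shape: (27, 287, 407)
Output shape: (27, 287, 460)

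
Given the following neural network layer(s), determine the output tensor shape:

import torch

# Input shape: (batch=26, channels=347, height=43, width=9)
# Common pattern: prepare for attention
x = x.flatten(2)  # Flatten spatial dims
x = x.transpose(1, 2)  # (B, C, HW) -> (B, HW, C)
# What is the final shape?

Input shape: (26, 347, 43, 9)
  -> after flatten(2): (26, 347, 387)
Output shape: (26, 387, 347)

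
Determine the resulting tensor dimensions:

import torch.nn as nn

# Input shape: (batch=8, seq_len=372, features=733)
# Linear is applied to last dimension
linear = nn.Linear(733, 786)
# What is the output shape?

Input shape: (8, 372, 733)
Output shape: (8, 372, 786)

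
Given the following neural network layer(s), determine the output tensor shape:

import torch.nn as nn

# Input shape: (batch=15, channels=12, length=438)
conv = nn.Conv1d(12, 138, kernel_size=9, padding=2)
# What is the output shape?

Input shape: (15, 12, 438)
Output shape: (15, 138, 434)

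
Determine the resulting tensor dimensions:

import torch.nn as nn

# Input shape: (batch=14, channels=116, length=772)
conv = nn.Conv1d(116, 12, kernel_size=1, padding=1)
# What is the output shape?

Input shape: (14, 116, 772)
Output shape: (14, 12, 774)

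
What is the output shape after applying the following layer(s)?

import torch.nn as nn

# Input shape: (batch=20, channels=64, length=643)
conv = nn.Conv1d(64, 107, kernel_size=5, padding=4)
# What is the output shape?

Input shape: (20, 64, 643)
Output shape: (20, 107, 647)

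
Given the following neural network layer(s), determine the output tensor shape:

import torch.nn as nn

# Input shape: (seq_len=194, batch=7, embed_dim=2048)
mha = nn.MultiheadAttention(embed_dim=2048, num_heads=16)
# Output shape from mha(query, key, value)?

Input shape: (194, 7, 2048)
Output shape: (194, 7, 2048)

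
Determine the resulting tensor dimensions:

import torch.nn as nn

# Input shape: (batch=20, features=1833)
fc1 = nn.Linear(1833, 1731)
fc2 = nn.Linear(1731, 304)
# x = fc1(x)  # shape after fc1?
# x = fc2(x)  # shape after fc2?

Input shape: (20, 1833)
  -> after fc1: (20, 1731)
Output shape: (20, 304)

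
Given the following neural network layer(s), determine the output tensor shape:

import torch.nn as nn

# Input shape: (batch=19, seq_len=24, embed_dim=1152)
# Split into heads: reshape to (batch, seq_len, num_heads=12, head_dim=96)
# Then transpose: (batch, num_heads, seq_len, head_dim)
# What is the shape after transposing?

Input shape: (19, 24, 1152)
  -> after reshape: (19, 24, 12, 96)
Output shape: (19, 12, 24, 96)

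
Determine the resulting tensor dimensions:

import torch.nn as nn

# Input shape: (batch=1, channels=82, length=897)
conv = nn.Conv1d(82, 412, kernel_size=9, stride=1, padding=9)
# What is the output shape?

Input shape: (1, 82, 897)
Output shape: (1, 412, 907)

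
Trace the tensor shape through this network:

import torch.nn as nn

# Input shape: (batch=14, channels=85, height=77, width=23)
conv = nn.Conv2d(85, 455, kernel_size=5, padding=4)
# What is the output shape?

Input shape: (14, 85, 77, 23)
Output shape: (14, 455, 81, 27)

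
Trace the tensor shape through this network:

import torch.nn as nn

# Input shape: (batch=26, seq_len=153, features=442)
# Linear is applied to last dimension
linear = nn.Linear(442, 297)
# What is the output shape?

Input shape: (26, 153, 442)
Output shape: (26, 153, 297)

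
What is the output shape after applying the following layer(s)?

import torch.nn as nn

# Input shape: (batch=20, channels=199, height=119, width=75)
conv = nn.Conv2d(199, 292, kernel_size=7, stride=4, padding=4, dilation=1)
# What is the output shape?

Input shape: (20, 199, 119, 75)
Output shape: (20, 292, 31, 20)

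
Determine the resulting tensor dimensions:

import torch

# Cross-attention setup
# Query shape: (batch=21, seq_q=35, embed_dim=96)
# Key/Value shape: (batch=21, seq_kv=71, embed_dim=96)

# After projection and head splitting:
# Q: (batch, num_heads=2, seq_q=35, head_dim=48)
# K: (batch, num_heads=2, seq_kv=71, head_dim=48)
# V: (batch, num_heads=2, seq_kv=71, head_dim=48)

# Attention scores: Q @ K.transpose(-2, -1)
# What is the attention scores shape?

Input shape: (21, 35, 96)
Output shape: (21, 2, 35, 71)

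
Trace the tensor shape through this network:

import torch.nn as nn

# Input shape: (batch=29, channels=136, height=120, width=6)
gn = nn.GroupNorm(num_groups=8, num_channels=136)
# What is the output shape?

Input shape: (29, 136, 120, 6)
Output shape: (29, 136, 120, 6)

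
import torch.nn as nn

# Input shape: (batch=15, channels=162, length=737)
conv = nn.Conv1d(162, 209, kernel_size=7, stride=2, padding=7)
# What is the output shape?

Input shape: (15, 162, 737)
Output shape: (15, 209, 373)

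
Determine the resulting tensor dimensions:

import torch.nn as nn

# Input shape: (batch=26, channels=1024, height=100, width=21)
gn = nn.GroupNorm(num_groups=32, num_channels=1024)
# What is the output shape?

Input shape: (26, 1024, 100, 21)
Output shape: (26, 1024, 100, 21)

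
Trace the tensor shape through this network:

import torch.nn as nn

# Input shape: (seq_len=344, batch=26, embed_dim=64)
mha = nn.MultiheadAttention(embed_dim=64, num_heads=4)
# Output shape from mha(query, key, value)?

Input shape: (344, 26, 64)
Output shape: (344, 26, 64)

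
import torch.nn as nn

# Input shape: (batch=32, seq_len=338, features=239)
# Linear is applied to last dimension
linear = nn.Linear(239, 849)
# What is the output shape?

Input shape: (32, 338, 239)
Output shape: (32, 338, 849)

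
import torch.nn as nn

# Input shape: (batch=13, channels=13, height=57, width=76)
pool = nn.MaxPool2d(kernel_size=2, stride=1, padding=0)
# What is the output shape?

Input shape: (13, 13, 57, 76)
Output shape: (13, 13, 56, 75)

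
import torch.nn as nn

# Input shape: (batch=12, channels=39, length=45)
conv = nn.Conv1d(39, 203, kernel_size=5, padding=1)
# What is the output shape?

Input shape: (12, 39, 45)
Output shape: (12, 203, 43)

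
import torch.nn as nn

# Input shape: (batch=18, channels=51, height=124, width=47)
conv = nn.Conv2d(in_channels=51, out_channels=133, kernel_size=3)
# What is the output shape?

Input shape: (18, 51, 124, 47)
Output shape: (18, 133, 122, 45)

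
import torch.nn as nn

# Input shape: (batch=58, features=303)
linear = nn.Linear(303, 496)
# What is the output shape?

Input shape: (58, 303)
Output shape: (58, 496)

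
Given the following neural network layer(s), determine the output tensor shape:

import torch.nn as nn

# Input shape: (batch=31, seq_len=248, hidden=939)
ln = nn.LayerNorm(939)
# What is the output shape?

Input shape: (31, 248, 939)
Output shape: (31, 248, 939)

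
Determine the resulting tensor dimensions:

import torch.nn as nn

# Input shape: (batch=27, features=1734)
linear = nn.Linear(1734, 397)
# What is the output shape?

Input shape: (27, 1734)
Output shape: (27, 397)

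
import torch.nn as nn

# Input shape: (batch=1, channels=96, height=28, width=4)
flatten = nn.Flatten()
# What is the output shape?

Input shape: (1, 96, 28, 4)
Output shape: (1, 10752)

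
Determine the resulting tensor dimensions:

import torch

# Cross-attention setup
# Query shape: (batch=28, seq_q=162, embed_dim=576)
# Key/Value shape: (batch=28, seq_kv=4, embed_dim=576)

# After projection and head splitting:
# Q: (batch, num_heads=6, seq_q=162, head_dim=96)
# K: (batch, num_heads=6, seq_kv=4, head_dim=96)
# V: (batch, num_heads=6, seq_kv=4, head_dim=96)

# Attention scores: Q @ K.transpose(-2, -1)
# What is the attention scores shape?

Input shape: (28, 162, 576)
Output shape: (28, 6, 162, 4)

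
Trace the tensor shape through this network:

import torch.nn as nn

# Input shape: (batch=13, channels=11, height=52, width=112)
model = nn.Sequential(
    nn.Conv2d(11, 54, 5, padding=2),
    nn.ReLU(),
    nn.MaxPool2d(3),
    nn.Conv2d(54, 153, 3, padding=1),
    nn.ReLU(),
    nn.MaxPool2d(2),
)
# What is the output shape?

Input shape: (13, 11, 52, 112)
  -> after first Conv2d: (13, 54, 52, 112)
  -> after first MaxPool2d: (13, 54, 17, 37)
  -> after second Conv2d: (13, 153, 17, 37)
Output shape: (13, 153, 8, 18)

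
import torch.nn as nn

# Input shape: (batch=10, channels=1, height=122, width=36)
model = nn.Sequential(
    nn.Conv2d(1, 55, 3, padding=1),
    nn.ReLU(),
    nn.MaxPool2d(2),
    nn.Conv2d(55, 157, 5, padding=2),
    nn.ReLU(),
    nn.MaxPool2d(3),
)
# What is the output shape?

Input shape: (10, 1, 122, 36)
  -> after first Conv2d: (10, 55, 122, 36)
  -> after first MaxPool2d: (10, 55, 61, 18)
  -> after second Conv2d: (10, 157, 61, 18)
Output shape: (10, 157, 20, 6)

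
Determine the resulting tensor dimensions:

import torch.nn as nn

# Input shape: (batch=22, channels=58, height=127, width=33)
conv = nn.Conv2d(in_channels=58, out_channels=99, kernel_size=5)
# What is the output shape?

Input shape: (22, 58, 127, 33)
Output shape: (22, 99, 123, 29)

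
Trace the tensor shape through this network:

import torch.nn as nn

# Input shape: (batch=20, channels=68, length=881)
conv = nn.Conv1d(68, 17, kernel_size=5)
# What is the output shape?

Input shape: (20, 68, 881)
Output shape: (20, 17, 877)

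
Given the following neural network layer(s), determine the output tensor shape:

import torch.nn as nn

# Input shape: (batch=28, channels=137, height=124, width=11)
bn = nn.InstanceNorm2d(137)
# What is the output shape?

Input shape: (28, 137, 124, 11)
Output shape: (28, 137, 124, 11)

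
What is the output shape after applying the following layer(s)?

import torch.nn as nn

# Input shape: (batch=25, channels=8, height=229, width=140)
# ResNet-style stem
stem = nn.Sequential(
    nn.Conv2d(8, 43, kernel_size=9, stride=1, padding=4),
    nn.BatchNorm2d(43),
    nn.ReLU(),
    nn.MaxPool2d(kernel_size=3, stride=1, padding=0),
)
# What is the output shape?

Input shape: (25, 8, 229, 140)
  -> after Conv2d 9x9 stride=1: (25, 43, 229, 140)
Output shape: (25, 43, 227, 138)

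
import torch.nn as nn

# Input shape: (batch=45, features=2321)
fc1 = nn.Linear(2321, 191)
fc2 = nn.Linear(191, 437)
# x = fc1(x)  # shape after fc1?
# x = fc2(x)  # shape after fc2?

Input shape: (45, 2321)
  -> after fc1: (45, 191)
Output shape: (45, 437)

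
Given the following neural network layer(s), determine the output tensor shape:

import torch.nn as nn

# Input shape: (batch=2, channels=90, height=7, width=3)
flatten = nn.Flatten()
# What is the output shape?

Input shape: (2, 90, 7, 3)
Output shape: (2, 1890)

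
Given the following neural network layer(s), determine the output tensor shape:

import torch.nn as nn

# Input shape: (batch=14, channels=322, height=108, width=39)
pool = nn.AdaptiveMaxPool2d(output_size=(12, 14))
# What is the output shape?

Input shape: (14, 322, 108, 39)
Output shape: (14, 322, 12, 14)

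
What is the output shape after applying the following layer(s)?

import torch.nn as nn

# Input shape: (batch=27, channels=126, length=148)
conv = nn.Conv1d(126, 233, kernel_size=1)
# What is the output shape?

Input shape: (27, 126, 148)
Output shape: (27, 233, 148)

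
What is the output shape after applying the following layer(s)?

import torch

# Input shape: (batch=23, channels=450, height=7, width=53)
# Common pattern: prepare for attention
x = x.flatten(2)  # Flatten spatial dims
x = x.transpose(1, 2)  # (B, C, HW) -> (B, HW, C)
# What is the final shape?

Input shape: (23, 450, 7, 53)
  -> after flatten(2): (23, 450, 371)
Output shape: (23, 371, 450)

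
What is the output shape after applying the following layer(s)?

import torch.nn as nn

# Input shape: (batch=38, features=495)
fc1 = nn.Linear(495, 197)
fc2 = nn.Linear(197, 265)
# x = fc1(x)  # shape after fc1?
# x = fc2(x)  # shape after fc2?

Input shape: (38, 495)
  -> after fc1: (38, 197)
Output shape: (38, 265)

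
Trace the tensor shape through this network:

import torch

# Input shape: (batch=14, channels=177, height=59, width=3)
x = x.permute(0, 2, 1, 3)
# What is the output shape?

Input shape: (14, 177, 59, 3)
Output shape: (14, 59, 177, 3)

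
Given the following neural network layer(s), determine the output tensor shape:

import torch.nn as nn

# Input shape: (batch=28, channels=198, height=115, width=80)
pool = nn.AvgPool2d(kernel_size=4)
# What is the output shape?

Input shape: (28, 198, 115, 80)
Output shape: (28, 198, 28, 20)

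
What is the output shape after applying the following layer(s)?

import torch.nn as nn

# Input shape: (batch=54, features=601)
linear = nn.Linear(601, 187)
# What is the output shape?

Input shape: (54, 601)
Output shape: (54, 187)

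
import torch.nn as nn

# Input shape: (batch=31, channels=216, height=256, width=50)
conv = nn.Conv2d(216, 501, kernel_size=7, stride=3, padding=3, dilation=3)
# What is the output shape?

Input shape: (31, 216, 256, 50)
Output shape: (31, 501, 82, 13)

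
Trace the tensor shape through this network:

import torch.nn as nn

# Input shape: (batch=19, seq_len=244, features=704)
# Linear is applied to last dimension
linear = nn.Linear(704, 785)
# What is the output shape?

Input shape: (19, 244, 704)
Output shape: (19, 244, 785)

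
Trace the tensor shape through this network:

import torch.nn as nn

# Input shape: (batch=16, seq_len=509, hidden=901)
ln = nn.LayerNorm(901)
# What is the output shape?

Input shape: (16, 509, 901)
Output shape: (16, 509, 901)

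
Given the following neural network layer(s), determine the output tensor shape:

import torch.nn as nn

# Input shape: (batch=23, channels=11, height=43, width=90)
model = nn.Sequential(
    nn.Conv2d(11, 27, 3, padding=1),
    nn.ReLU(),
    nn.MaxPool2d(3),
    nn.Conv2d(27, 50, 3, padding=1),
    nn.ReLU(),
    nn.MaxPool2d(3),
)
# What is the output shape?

Input shape: (23, 11, 43, 90)
  -> after first Conv2d: (23, 27, 43, 90)
  -> after first MaxPool2d: (23, 27, 14, 30)
  -> after second Conv2d: (23, 50, 14, 30)
Output shape: (23, 50, 4, 10)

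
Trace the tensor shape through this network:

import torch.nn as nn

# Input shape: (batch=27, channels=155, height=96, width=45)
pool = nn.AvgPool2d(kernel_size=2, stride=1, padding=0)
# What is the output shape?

Input shape: (27, 155, 96, 45)
Output shape: (27, 155, 95, 44)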